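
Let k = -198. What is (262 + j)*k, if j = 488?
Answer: -148500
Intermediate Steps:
(262 + j)*k = (262 + 488)*(-198) = 750*(-198) = -148500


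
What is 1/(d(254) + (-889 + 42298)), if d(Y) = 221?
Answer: 1/41630 ≈ 2.4021e-5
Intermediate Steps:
1/(d(254) + (-889 + 42298)) = 1/(221 + (-889 + 42298)) = 1/(221 + 41409) = 1/41630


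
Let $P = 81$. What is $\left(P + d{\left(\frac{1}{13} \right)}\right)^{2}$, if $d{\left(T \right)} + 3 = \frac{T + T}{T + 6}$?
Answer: $\frac{37994896}{6241} \approx 6088.0$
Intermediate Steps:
$d{\left(T \right)} = -3 + \frac{2 T}{6 + T}$ ($d{\left(T \right)} = -3 + \frac{T + T}{T + 6} = -3 + \frac{2 T}{6 + T}$)
$\left(P + d{\left(\frac{1}{13} \right)}\right)^{2} = \left(81 + \frac{-18 - \frac{1}{13}}{6 + \frac{1}{13}}\right)^{2} = \left(81 + \frac{-18 - \frac{1}{13}}{\frac{79}{13}}\right)^{2} = \left(81 + \frac{13}{79} \left(- \frac{235}{13}\right)\right)^{2} = \left(81 - \frac{235}{79}\right)^{2} = \left(\frac{6164}{79}\right)^{2} = \frac{37994896}{6241}$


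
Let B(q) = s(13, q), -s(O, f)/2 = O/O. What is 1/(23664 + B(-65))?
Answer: 1/23662 ≈ 4.2262e-5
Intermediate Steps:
s(O, f) = -2 (s(O, f) = -2*O/O = -2*1 = -2)
B(q) = -2
1/(23664 + B(-65)) = 1/(23664 - 2) = 1/23662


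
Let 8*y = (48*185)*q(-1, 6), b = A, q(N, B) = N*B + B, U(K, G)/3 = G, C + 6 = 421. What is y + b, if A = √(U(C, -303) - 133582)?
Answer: I*√134491 ≈ 366.73*I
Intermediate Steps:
C = 415 (C = -6 + 421 = 415)
U(K, G) = 3*G
q(N, B) = B + B*N (q(N, B) = B*N + B = B + B*N)
A = I*√134491 (A = √(3*(-303) - 133582) = √(-909 - 133582) = √(-134491) = I*√134491 ≈ 366.73*I)
b = I*√134491 ≈ 366.73*I
y = 0 (y = ((48*185)*(6*(1 - 1)))/8 = (8880*(6*0))/8 = (8880*0)/8 = (⅛)*0 = 0)
y + b = 0 + I*√134491 = I*√134491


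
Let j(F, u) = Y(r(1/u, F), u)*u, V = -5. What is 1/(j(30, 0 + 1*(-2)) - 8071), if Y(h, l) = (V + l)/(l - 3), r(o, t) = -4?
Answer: -5/40369 ≈ -0.00012386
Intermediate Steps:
Y(h, l) = (-5 + l)/(-3 + l) (Y(h, l) = (-5 + l)/(l - 3) = (-5 + l)/(-3 + l))
j(F, u) = u*(-5 + u)/(-3 + u) (j(F, u) = ((-5 + u)/(-3 + u))*u = u*(-5 + u)/(-3 + u))
1/(j(30, 0 + 1*(-2)) - 8071) = 1/((0 + 1*(-2))*(-5 + (0 + 1*(-2)))/(-3 + (0 + 1*(-2))) - 8071) = 1/((0 - 2)*(-5 + (0 - 2))/(-3 + (0 - 2)) - 8071) = 1/(-2*(-5 - 2)/(-3 - 2) - 8071) = 1/(-2*(-7)/(-5) - 8071) = 1/(-2*(-1/5)*(-7) - 8071) = 1/(-14/5 - 8071) = 1/(-40369/5) = -5/40369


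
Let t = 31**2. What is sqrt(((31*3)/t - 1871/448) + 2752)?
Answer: sqrt(8281396823)/1736 ≈ 52.421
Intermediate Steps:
t = 961
sqrt(((31*3)/t - 1871/448) + 2752) = sqrt(((31*3)/961 - 1871/448) + 2752) = sqrt((93*(1/961) - 1871*1/448) + 2752) = sqrt((3/31 - 1871/448) + 2752) = sqrt(-56657/13888 + 2752) = sqrt(38163119/13888) = sqrt(8281396823)/1736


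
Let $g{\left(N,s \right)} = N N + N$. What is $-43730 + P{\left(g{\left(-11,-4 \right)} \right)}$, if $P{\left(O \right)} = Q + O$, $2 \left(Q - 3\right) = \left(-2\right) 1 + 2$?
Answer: $-43617$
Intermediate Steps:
$Q = 3$ ($Q = 3 + \frac{\left(-2\right) 1 + 2}{2} = 3 + \frac{-2 + 2}{2} = 3 + \frac{1}{2} \cdot 0 = 3 + 0 = 3$)
$g{\left(N,s \right)} = N + N^{2}$ ($g{\left(N,s \right)} = N^{2} + N = N + N^{2}$)
$P{\left(O \right)} = 3 + O$
$-43730 + P{\left(g{\left(-11,-4 \right)} \right)} = -43730 - \left(-3 + 11 \left(1 - 11\right)\right) = -43730 + \left(3 - -110\right) = -43730 + \left(3 + 110\right) = -43730 + 113 = -43617$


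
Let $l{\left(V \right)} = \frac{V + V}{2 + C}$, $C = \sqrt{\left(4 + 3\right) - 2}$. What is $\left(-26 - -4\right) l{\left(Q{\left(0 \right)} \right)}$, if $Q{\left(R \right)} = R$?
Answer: $0$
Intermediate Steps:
$C = \sqrt{5}$ ($C = \sqrt{7 - 2} = \sqrt{5} \approx 2.2361$)
$l{\left(V \right)} = \frac{2 V}{2 + \sqrt{5}}$ ($l{\left(V \right)} = \frac{V + V}{2 + \sqrt{5}} = \frac{2 V}{2 + \sqrt{5}}$)
$\left(-26 - -4\right) l{\left(Q{\left(0 \right)} \right)} = \left(-26 - -4\right) \left(\left(-4\right) 0 + 2 \cdot 0 \sqrt{5}\right) = \left(-26 + \left(-8 + 12\right)\right) \left(0 + 0\right) = \left(-26 + 4\right) 0 = \left(-22\right) 0 = 0$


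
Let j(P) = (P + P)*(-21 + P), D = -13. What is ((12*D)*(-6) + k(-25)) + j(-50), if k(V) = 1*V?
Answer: 8011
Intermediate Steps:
k(V) = V
j(P) = 2*P*(-21 + P) (j(P) = (2*P)*(-21 + P) = 2*P*(-21 + P))
((12*D)*(-6) + k(-25)) + j(-50) = ((12*(-13))*(-6) - 25) + 2*(-50)*(-21 - 50) = (-156*(-6) - 25) + 2*(-50)*(-71) = (936 - 25) + 7100 = 911 + 7100 = 8011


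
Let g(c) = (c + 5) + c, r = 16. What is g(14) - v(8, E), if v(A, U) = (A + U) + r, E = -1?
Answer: 10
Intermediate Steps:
g(c) = 5 + 2*c (g(c) = (5 + c) + c = 5 + 2*c)
v(A, U) = 16 + A + U (v(A, U) = (A + U) + 16 = 16 + A + U)
g(14) - v(8, E) = (5 + 2*14) - (16 + 8 - 1) = (5 + 28) - 1*23 = 33 - 23 = 10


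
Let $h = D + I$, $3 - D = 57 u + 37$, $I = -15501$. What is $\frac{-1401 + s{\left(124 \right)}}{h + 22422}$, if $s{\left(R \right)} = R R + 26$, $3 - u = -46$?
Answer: $\frac{14001}{4094} \approx 3.4199$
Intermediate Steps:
$u = 49$ ($u = 3 - -46 = 3 + 46 = 49$)
$D = -2827$ ($D = 3 - \left(57 \cdot 49 + 37\right) = 3 - \left(2793 + 37\right) = 3 - 2830 = -2827$)
$s{\left(R \right)} = 26 + R^{2}$ ($s{\left(R \right)} = R^{2} + 26 = 26 + R^{2}$)
$h = -18328$ ($h = -2827 - 15501 = -18328$)
$\frac{-1401 + s{\left(124 \right)}}{h + 22422} = \frac{-1401 + \left(26 + 124^{2}\right)}{-18328 + 22422} = \frac{-1401 + \left(26 + 15376\right)}{4094} = \left(-1401 + 15402\right) \frac{1}{4094} = 14001 \cdot \frac{1}{4094} = \frac{14001}{4094}$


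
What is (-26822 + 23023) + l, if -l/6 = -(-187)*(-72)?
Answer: 76985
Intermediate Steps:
l = 80784 (l = -(-6)*(-187*(-72)) = -(-6)*13464 = -6*(-13464) = 80784)
(-26822 + 23023) + l = (-26822 + 23023) + 80784 = -3799 + 80784 = 76985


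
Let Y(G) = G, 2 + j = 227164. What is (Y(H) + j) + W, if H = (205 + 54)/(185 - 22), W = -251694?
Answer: -3998457/163 ≈ -24530.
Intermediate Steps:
j = 227162 (j = -2 + 227164 = 227162)
H = 259/163 ≈ 1.5890
(Y(H) + j) + W = (259/163 + 227162) - 251694 = 37027665/163 - 251694 = -3998457/163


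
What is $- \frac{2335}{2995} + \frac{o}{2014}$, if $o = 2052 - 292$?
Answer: $\frac{56851}{603193} \approx 0.09425$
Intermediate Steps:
$o = 1760$ ($o = 2052 - 292 = 1760$)
$- \frac{2335}{2995} + \frac{o}{2014} = - \frac{2335}{2995} + \frac{1760}{2014} = \left(-2335\right) \frac{1}{2995} + 1760 \cdot \frac{1}{2014} = - \frac{467}{599} + \frac{880}{1007} = \frac{56851}{603193}$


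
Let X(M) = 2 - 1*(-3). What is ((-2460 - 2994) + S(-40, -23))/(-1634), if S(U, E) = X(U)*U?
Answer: 2827/817 ≈ 3.4602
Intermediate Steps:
X(M) = 5 (X(M) = 2 + 3 = 5)
S(U, E) = 5*U
((-2460 - 2994) + S(-40, -23))/(-1634) = ((-2460 - 2994) + 5*(-40))/(-1634) = (-5454 - 200)*(-1/1634) = -5654*(-1/1634) = 2827/817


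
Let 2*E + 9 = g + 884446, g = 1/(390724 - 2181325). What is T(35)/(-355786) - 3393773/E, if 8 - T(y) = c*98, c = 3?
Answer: -1080923552046914215/140862239573553974 ≈ -7.6736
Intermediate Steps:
g = -1/1790601 (g = 1/(-1790601) = -1/1790601 ≈ -5.5847e-7)
T(y) = -286 (T(y) = 8 - 3*98 = 8 - 1*294 = 8 - 294 = -286)
E = 791836888318/1790601 (E = -9/2 + (-1/1790601 + 884446)/2 = -9/2 + (½)*(1583689892045/1790601) = -9/2 + 1583689892045/3581202 = 791836888318/1790601 ≈ 4.4222e+5)
T(35)/(-355786) - 3393773/E = -286/(-355786) - 3393773/791836888318/1790601 = -286*(-1/355786) - 3393773*1790601/791836888318 = 143/177893 - 6076893327573/791836888318 = -1080923552046914215/140862239573553974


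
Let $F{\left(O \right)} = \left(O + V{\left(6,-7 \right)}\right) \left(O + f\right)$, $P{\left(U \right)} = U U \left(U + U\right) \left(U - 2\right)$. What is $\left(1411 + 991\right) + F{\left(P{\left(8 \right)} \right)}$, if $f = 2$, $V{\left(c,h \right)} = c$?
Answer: $37800302$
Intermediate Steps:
$P{\left(U \right)} = 2 U^{3} \left(-2 + U\right)$ ($P{\left(U \right)} = U^{2} \cdot 2 U \left(-2 + U\right) = 2 U^{3} \left(-2 + U\right)$)
$F{\left(O \right)} = \left(2 + O\right) \left(6 + O\right)$ ($F{\left(O \right)} = \left(O + 6\right) \left(O + 2\right) = \left(6 + O\right) \left(2 + O\right) = \left(2 + O\right) \left(6 + O\right)$)
$\left(1411 + 991\right) + F{\left(P{\left(8 \right)} \right)} = \left(1411 + 991\right) + \left(12 + \left(2 \cdot 8^{3} \left(-2 + 8\right)\right)^{2} + 8 \cdot 2 \cdot 8^{3} \left(-2 + 8\right)\right) = 2402 + \left(12 + \left(2 \cdot 512 \cdot 6\right)^{2} + 8 \cdot 2 \cdot 512 \cdot 6\right) = 2402 + \left(12 + 6144^{2} + 8 \cdot 6144\right) = 2402 + \left(12 + 37748736 + 49152\right) = 2402 + 37797900 = 37800302$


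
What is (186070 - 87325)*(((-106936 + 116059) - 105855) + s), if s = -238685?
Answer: -33120751665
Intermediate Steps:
(186070 - 87325)*(((-106936 + 116059) - 105855) + s) = (186070 - 87325)*(((-106936 + 116059) - 105855) - 238685) = 98745*((9123 - 105855) - 238685) = 98745*(-96732 - 238685) = 98745*(-335417) = -33120751665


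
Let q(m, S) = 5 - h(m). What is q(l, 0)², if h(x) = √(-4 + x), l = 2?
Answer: (5 - I*√2)² ≈ 23.0 - 14.142*I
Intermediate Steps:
q(m, S) = 5 - √(-4 + m)
q(l, 0)² = (5 - √(-4 + 2))² = (5 - √(-2))² = (5 - I*√2)²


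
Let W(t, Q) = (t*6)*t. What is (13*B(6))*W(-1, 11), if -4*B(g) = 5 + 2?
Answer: -273/2 ≈ -136.50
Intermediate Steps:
B(g) = -7/4 (B(g) = -(5 + 2)/4 = -1/4*7 = -7/4)
W(t, Q) = 6*t**2 (W(t, Q) = (6*t)*t = 6*t**2)
(13*B(6))*W(-1, 11) = (13*(-7/4))*(6*(-1)**2) = -273/2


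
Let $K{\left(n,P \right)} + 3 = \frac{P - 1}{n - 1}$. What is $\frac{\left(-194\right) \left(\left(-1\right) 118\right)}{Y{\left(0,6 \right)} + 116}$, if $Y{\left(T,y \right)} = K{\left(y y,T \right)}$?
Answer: $\frac{400610}{1977} \approx 202.64$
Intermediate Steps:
$K{\left(n,P \right)} = -3 + \frac{-1 + P}{-1 + n}$ ($K{\left(n,P \right)} = -3 + \frac{P - 1}{n - 1} = -3 + \frac{-1 + P}{-1 + n}$)
$Y{\left(T,y \right)} = \frac{2 + T - 3 y^{2}}{-1 + y^{2}}$ ($Y{\left(T,y \right)} = \frac{2 + T - 3 y y}{-1 + y y} = \frac{2 + T - 3 y^{2}}{-1 + y^{2}}$)
$\frac{\left(-194\right) \left(\left(-1\right) 118\right)}{Y{\left(0,6 \right)} + 116} = \frac{\left(-194\right) \left(\left(-1\right) 118\right)}{\frac{2 + 0 - 3 \cdot 6^{2}}{-1 + 6^{2}} + 116} = \frac{\left(-194\right) \left(-118\right)}{\frac{2 + 0 - 108}{-1 + 36} + 116} = \frac{22892}{\frac{2 + 0 - 108}{35} + 116} = \frac{22892}{\frac{1}{35} \left(-106\right) + 116} = \frac{22892}{- \frac{106}{35} + 116} = \frac{22892}{\frac{3954}{35}} = 22892 \cdot \frac{35}{3954} = \frac{400610}{1977}$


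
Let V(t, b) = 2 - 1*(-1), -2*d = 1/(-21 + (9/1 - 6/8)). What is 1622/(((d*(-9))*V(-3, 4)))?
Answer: -13787/9 ≈ -1531.9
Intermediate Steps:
d = 2/51 (d = -1/(2*(-21 + (9/1 - 6/8))) = -1/(2*(-21 + (9*1 - 6*⅛))) = -1/(2*(-21 + (9 - ¾))) = -1/(2*(-21 + 33/4)) = -1/(2*(-51/4)) = -½*(-4/51) = 2/51 ≈ 0.039216)
V(t, b) = 3 (V(t, b) = 2 + 1 = 3)
1622/(((d*(-9))*V(-3, 4))) = 1622/((((2/51)*(-9))*3)) = 1622/((-6/17*3)) = 1622/(-18/17) = 1622*(-17/18) = -13787/9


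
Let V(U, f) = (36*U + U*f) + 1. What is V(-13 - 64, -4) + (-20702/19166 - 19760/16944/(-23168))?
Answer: -579349734996355/235118061696 ≈ -2464.1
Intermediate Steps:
V(U, f) = 1 + 36*U + U*f
V(-13 - 64, -4) + (-20702/19166 - 19760/16944/(-23168)) = (1 + 36*(-13 - 64) + (-13 - 64)*(-4)) + (-20702/19166 - 19760/16944/(-23168)) = (1 + 36*(-77) - 77*(-4)) + (-20702*1/19166 - 19760*1/16944*(-1/23168)) = (1 - 2772 + 308) + (-10351/9583 - 1235/1059*(-1/23168)) = -2463 + (-10351/9583 + 1235/24534912) = -2463 - 253949039107/235118061696 = -579349734996355/235118061696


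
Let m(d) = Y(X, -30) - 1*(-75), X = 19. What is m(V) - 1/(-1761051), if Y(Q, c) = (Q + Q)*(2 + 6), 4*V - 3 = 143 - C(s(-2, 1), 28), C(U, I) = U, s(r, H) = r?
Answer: 667438330/1761051 ≈ 379.00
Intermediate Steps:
V = 37 (V = 3/4 + (143 - 1*(-2))/4 = 3/4 + (143 + 2)/4 = 3/4 + (1/4)*145 = 3/4 + 145/4 = 37)
Y(Q, c) = 16*Q (Y(Q, c) = (2*Q)*8 = 16*Q)
m(d) = 379 (m(d) = 16*19 - 1*(-75) = 304 + 75 = 379)
m(V) - 1/(-1761051) = 379 - 1/(-1761051) = 379 - 1*(-1/1761051) = 379 + 1/1761051 = 667438330/1761051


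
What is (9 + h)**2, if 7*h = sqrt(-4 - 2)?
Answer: (63 + I*sqrt(6))**2/49 ≈ 80.878 + 6.2987*I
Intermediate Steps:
h = I*sqrt(6)/7 (h = sqrt(-4 - 2)/7 = sqrt(-6)/7 = (I*sqrt(6))/7 = I*sqrt(6)/7 ≈ 0.34993*I)
(9 + h)**2 = (9 + I*sqrt(6)/7)**2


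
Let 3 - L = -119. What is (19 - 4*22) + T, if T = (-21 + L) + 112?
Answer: 144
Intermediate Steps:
L = 122 (L = 3 - 1*(-119) = 3 + 119 = 122)
T = 213 (T = (-21 + 122) + 112 = 101 + 112 = 213)
(19 - 4*22) + T = (19 - 4*22) + 213 = (19 - 88) + 213 = -69 + 213 = 144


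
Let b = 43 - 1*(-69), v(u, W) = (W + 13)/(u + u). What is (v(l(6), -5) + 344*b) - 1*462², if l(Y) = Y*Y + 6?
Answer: -3673234/21 ≈ -1.7492e+5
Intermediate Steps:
l(Y) = 6 + Y² (l(Y) = Y² + 6 = 6 + Y²)
v(u, W) = (13 + W)/(2*u) (v(u, W) = (13 + W)/((2*u)) = (13 + W)*(1/(2*u)) = (13 + W)/(2*u))
b = 112 (b = 43 + 69 = 112)
(v(l(6), -5) + 344*b) - 1*462² = ((13 - 5)/(2*(6 + 6²)) + 344*112) - 1*462² = ((½)*8/(6 + 36) + 38528) - 1*213444 = ((½)*8/42 + 38528) - 213444 = ((½)*(1/42)*8 + 38528) - 213444 = (2/21 + 38528) - 213444 = 809090/21 - 213444 = -3673234/21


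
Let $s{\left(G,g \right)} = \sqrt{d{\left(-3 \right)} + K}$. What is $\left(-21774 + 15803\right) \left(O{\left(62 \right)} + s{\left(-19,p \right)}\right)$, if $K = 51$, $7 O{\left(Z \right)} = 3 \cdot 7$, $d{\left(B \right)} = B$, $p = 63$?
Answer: $-17913 - 23884 \sqrt{3} \approx -59281.0$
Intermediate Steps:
$O{\left(Z \right)} = 3$ ($O{\left(Z \right)} = \frac{3 \cdot 7}{7} = \frac{1}{7} \cdot 21 = 3$)
$s{\left(G,g \right)} = 4 \sqrt{3}$ ($s{\left(G,g \right)} = \sqrt{-3 + 51} = \sqrt{48} = 4 \sqrt{3}$)
$\left(-21774 + 15803\right) \left(O{\left(62 \right)} + s{\left(-19,p \right)}\right) = \left(-21774 + 15803\right) \left(3 + 4 \sqrt{3}\right) = - 5971 \left(3 + 4 \sqrt{3}\right) = -17913 - 23884 \sqrt{3}$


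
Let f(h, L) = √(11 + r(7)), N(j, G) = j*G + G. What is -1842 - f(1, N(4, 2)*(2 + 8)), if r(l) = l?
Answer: -1842 - 3*√2 ≈ -1846.2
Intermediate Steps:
N(j, G) = G + G*j (N(j, G) = G*j + G = G + G*j)
f(h, L) = 3*√2 (f(h, L) = √(11 + 7) = √18 = 3*√2)
-1842 - f(1, N(4, 2)*(2 + 8)) = -1842 - 3*√2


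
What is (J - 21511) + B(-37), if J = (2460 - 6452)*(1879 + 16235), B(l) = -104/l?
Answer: -2676306059/37 ≈ -7.2333e+7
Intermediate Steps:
J = -72311088 (J = -3992*18114 = -72311088)
(J - 21511) + B(-37) = (-72311088 - 21511) - 104/(-37) = -72332599 - 104*(-1/37) = -72332599 + 104/37 = -2676306059/37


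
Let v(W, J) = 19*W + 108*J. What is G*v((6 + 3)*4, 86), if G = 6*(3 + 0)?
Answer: 179496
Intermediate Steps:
G = 18 (G = 6*3 = 18)
G*v((6 + 3)*4, 86) = 18*(19*((6 + 3)*4) + 108*86) = 18*(19*(9*4) + 9288) = 18*(19*36 + 9288) = 18*(684 + 9288) = 18*9972 = 179496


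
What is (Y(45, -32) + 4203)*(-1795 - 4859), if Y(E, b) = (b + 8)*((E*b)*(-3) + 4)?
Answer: 662558742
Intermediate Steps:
Y(E, b) = (4 - 3*E*b)*(8 + b) (Y(E, b) = (8 + b)*(-3*E*b + 4) = (8 + b)*(4 - 3*E*b) = (4 - 3*E*b)*(8 + b))
(Y(45, -32) + 4203)*(-1795 - 4859) = ((32 + 4*(-32) - 24*45*(-32) - 3*45*(-32)**2) + 4203)*(-1795 - 4859) = ((32 - 128 + 34560 - 3*45*1024) + 4203)*(-6654) = ((32 - 128 + 34560 - 138240) + 4203)*(-6654) = (-103776 + 4203)*(-6654) = -99573*(-6654) = 662558742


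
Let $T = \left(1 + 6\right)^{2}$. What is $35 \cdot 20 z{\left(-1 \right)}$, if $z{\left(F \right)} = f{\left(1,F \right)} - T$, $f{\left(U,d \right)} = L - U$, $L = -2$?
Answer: $-36400$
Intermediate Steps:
$f{\left(U,d \right)} = -2 - U$
$T = 49$ ($T = 7^{2} = 49$)
$z{\left(F \right)} = -52$ ($z{\left(F \right)} = \left(-2 - 1\right) - 49 = -3 - 49 = -52$)
$35 \cdot 20 z{\left(-1 \right)} = 35 \cdot 20 \left(-52\right) = 700 \left(-52\right) = -36400$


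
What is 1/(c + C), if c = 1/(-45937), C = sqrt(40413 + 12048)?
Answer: 45937/110703620261708 + 6330623907*sqrt(5829)/110703620261708 ≈ 0.0043660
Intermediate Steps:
C = 3*sqrt(5829) (C = sqrt(52461) = 3*sqrt(5829) ≈ 229.04)
c = -1/45937 ≈ -2.1769e-5
1/(c + C) = 1/(-1/45937 + 3*sqrt(5829))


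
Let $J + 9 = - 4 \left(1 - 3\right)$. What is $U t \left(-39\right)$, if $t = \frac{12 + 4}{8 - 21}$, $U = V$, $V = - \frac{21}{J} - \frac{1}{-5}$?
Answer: $\frac{5088}{5} \approx 1017.6$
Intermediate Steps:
$J = -1$ ($J = -9 - 4 \left(1 - 3\right) = -9 - -8 = -9 + 8 = -1$)
$V = \frac{106}{5}$ ($V = - \frac{21}{-1} - \frac{1}{-5} = \left(-21\right) \left(-1\right) - - \frac{1}{5} = 21 + \frac{1}{5} = \frac{106}{5} \approx 21.2$)
$U = \frac{106}{5} \approx 21.2$
$t = - \frac{16}{13}$ ($t = \frac{16}{-13} = 16 \left(- \frac{1}{13}\right) = - \frac{16}{13} \approx -1.2308$)
$U t \left(-39\right) = \frac{106}{5} \left(- \frac{16}{13}\right) \left(-39\right) = \left(- \frac{1696}{65}\right) \left(-39\right) = \frac{5088}{5}$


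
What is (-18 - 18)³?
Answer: -46656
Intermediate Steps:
(-18 - 18)³ = (-36)³ = -46656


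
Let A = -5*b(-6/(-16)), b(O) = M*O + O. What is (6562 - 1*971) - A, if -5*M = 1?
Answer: 11185/2 ≈ 5592.5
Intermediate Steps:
M = -1/5 (M = -1/5*1 = -1/5 ≈ -0.20000)
b(O) = 4*O/5 (b(O) = -O/5 + O = 4*O/5)
A = -3/2 (A = -4*(-6/(-16)) = -4*(-6*(-1/16)) = -4*3/8 = -5*3/10 = -3/2 ≈ -1.5000)
(6562 - 1*971) - A = (6562 - 1*971) - 1*(-3/2) = (6562 - 971) + 3/2 = 5591 + 3/2 = 11185/2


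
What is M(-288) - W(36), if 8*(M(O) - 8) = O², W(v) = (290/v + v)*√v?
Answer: 30335/3 ≈ 10112.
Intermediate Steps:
W(v) = √v*(v + 290/v) (W(v) = (v + 290/v)*√v = √v*(v + 290/v))
M(O) = 8 + O²/8
M(-288) - W(36) = (8 + (⅛)*(-288)²) - (290 + 36²)/√36 = (8 + (⅛)*82944) - (290 + 1296)/6 = (8 + 10368) - 1586/6 = 10376 - 1*793/3 = 10376 - 793/3 = 30335/3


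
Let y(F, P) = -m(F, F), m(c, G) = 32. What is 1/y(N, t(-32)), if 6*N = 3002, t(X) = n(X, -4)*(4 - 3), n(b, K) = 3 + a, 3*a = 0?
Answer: -1/32 ≈ -0.031250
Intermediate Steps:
a = 0 (a = (1/3)*0 = 0)
n(b, K) = 3 (n(b, K) = 3 + 0 = 3)
t(X) = 3 (t(X) = 3*(4 - 3) = 3*1 = 3)
N = 1501/3 (N = (1/6)*3002 = 1501/3 ≈ 500.33)
y(F, P) = -32 (y(F, P) = -1*32 = -32)
1/y(N, t(-32)) = 1/(-32) = -1/32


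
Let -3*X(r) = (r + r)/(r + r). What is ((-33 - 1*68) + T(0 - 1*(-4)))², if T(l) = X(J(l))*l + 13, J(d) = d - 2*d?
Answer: 71824/9 ≈ 7980.4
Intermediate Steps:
J(d) = -d
X(r) = -⅓ (X(r) = -(r + r)/(3*(r + r)) = -2*r/(3*(2*r)) = -2*r*1/(2*r)/3 = -⅓*1 = -⅓)
T(l) = 13 - l/3 (T(l) = -l/3 + 13 = 13 - l/3)
((-33 - 1*68) + T(0 - 1*(-4)))² = ((-33 - 1*68) + (13 - (0 - 1*(-4))/3))² = ((-33 - 68) + (13 - (0 + 4)/3))² = (-101 + (13 - ⅓*4))² = (-101 + (13 - 4/3))² = (-101 + 35/3)² = (-268/3)² = 71824/9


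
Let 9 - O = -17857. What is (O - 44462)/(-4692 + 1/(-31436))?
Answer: 836071856/147497713 ≈ 5.6684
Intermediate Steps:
O = 17866 (O = 9 - 1*(-17857) = 9 + 17857 = 17866)
(O - 44462)/(-4692 + 1/(-31436)) = (17866 - 44462)/(-4692 + 1/(-31436)) = -26596/(-4692 - 1/31436) = -26596/(-147497713/31436) = -26596*(-31436/147497713) = 836071856/147497713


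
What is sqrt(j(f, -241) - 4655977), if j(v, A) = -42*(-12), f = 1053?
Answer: I*sqrt(4655473) ≈ 2157.7*I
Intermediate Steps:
j(v, A) = 504
sqrt(j(f, -241) - 4655977) = sqrt(504 - 4655977) = sqrt(-4655473) = I*sqrt(4655473)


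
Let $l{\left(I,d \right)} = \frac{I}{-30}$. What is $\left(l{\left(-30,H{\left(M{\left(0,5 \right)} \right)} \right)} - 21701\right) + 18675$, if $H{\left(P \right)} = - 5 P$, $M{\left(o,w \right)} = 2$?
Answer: $-3025$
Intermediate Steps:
$l{\left(I,d \right)} = - \frac{I}{30}$ ($l{\left(I,d \right)} = I \left(- \frac{1}{30}\right) = - \frac{I}{30}$)
$\left(l{\left(-30,H{\left(M{\left(0,5 \right)} \right)} \right)} - 21701\right) + 18675 = \left(\left(- \frac{1}{30}\right) \left(-30\right) - 21701\right) + 18675 = \left(1 - 21701\right) + 18675 = -21700 + 18675 = -3025$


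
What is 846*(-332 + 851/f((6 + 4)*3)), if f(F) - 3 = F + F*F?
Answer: -87111210/311 ≈ -2.8010e+5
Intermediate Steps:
f(F) = 3 + F + F² (f(F) = 3 + (F + F*F) = 3 + (F + F²) = 3 + F + F²)
846*(-332 + 851/f((6 + 4)*3)) = 846*(-332 + 851/(3 + (6 + 4)*3 + ((6 + 4)*3)²)) = 846*(-332 + 851/(3 + 10*3 + (10*3)²)) = 846*(-332 + 851/(3 + 30 + 30²)) = 846*(-332 + 851/(3 + 30 + 900)) = 846*(-332 + 851/933) = 846*(-308905/933) = -87111210/311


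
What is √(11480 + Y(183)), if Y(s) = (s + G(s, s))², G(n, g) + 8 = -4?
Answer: √40721 ≈ 201.79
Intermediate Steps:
G(n, g) = -12 (G(n, g) = -8 - 4 = -12)
Y(s) = (-12 + s)² (Y(s) = (s - 12)² = (-12 + s)²)
√(11480 + Y(183)) = √(11480 + (-12 + 183)²) = √(11480 + 171²) = √(11480 + 29241) = √40721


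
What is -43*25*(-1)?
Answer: 1075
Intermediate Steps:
-43*25*(-1) = -1075*(-1) = 1075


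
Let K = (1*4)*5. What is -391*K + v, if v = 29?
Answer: -7791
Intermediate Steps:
K = 20 (K = 4*5 = 20)
-391*K + v = -391*20 + 29 = -7820 + 29 = -7791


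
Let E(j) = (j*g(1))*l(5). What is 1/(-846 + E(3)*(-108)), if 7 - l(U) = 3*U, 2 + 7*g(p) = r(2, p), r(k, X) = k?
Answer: -1/846 ≈ -0.0011820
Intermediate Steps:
g(p) = 0 (g(p) = -2/7 + (⅐)*2 = -2/7 + 2/7 = 0)
l(U) = 7 - 3*U
E(j) = 0 (E(j) = (j*0)*(7 - 3*5) = 0*(7 - 15) = 0*(-8) = 0)
1/(-846 + E(3)*(-108)) = 1/(-846 + 0*(-108)) = 1/(-846 + 0) = 1/(-846) = -1/846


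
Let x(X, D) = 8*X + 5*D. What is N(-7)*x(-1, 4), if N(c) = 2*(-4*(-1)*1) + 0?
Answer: 96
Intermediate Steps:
x(X, D) = 5*D + 8*X
N(c) = 8 (N(c) = 2*(4*1) + 0 = 2*4 + 0 = 8 + 0 = 8)
N(-7)*x(-1, 4) = 8*(5*4 + 8*(-1)) = 8*(20 - 8) = 8*12 = 96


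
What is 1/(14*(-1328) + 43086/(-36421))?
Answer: -847/15748426 ≈ -5.3783e-5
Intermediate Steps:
1/(14*(-1328) + 43086/(-36421)) = 1/(-18592 + 43086*(-1/36421)) = 1/(-18592 - 1002/847) = 1/(-15748426/847) = -847/15748426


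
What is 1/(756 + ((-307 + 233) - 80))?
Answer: 1/602 ≈ 0.0016611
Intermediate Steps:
1/(756 + ((-307 + 233) - 80)) = 1/(756 + (-74 - 80)) = 1/(756 - 154) = 1/602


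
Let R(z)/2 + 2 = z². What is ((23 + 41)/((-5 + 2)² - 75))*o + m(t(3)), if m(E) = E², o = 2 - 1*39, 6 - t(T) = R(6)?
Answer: 128036/33 ≈ 3879.9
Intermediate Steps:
R(z) = -4 + 2*z²
t(T) = -62 (t(T) = 6 - (-4 + 2*6²) = 6 - (-4 + 2*36) = 6 - (-4 + 72) = 6 - 1*68 = 6 - 68 = -62)
o = -37 (o = 2 - 39 = -37)
((23 + 41)/((-5 + 2)² - 75))*o + m(t(3)) = ((23 + 41)/((-5 + 2)² - 75))*(-37) + (-62)² = (64/((-3)² - 75))*(-37) + 3844 = (64/(9 - 75))*(-37) + 3844 = (64/(-66))*(-37) + 3844 = (64*(-1/66))*(-37) + 3844 = -32/33*(-37) + 3844 = 1184/33 + 3844 = 128036/33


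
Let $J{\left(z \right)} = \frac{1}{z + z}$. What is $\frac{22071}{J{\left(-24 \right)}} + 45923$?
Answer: $-1013485$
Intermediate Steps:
$J{\left(z \right)} = \frac{1}{2 z}$
$\frac{22071}{J{\left(-24 \right)}} + 45923 = \frac{22071}{\frac{1}{2} \frac{1}{-24}} + 45923 = \frac{22071}{\frac{1}{2} \left(- \frac{1}{24}\right)} + 45923 = \frac{22071}{- \frac{1}{48}} + 45923 = 22071 \left(-48\right) + 45923 = -1059408 + 45923 = -1013485$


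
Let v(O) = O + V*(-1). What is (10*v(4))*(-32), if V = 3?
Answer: -320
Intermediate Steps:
v(O) = -3 + O (v(O) = O + 3*(-1) = O - 3 = -3 + O)
(10*v(4))*(-32) = (10*(-3 + 4))*(-32) = (10*1)*(-32) = 10*(-32) = -320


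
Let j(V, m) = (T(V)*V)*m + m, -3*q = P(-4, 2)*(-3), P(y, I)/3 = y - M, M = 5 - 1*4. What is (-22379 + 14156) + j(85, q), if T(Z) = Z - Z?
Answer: -8238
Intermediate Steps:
T(Z) = 0
M = 1 (M = 5 - 4 = 1)
P(y, I) = -3 + 3*y (P(y, I) = 3*(y - 1*1) = 3*(y - 1) = 3*(-1 + y) = -3 + 3*y)
q = -15 (q = -(-3 + 3*(-4))*(-3)/3 = -(-3 - 12)*(-3)/3 = -(-5)*(-3) = -1/3*45 = -15)
j(V, m) = m (j(V, m) = (0*V)*m + m = 0*m + m = 0 + m = m)
(-22379 + 14156) + j(85, q) = (-22379 + 14156) - 15 = -8223 - 15 = -8238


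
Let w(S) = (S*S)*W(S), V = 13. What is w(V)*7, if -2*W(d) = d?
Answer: -15379/2 ≈ -7689.5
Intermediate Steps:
W(d) = -d/2
w(S) = -S**3/2 (w(S) = (S*S)*(-S/2) = S**2*(-S/2) = -S**3/2)
w(V)*7 = -1/2*13**3*7 = -1/2*2197*7 = -2197/2*7 = -15379/2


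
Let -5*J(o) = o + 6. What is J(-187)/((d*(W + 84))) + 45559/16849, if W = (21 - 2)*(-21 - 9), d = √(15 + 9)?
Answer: 1571/581 - 181*√6/29160 ≈ 2.6888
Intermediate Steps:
J(o) = -6/5 - o/5 (J(o) = -(o + 6)/5 = -(6 + o)/5 = -6/5 - o/5)
d = 2*√6 (d = √24 = 2*√6 ≈ 4.8990)
W = -570 (W = 19*(-30) = -570)
J(-187)/((d*(W + 84))) + 45559/16849 = (-6/5 - ⅕*(-187))/(((2*√6)*(-570 + 84))) + 45559/16849 = (-6/5 + 187/5)/(((2*√6)*(-486))) + 45559*(1/16849) = 181/(5*((-972*√6))) + 1571/581 = 181*(-√6/5832)/5 + 1571/581 = -181*√6/29160 + 1571/581 = 1571/581 - 181*√6/29160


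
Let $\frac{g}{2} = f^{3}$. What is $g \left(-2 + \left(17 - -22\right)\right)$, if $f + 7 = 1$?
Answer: $-15984$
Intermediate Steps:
$f = -6$ ($f = -7 + 1 = -6$)
$g = -432$ ($g = 2 \left(-6\right)^{3} = 2 \left(-216\right) = -432$)
$g \left(-2 + \left(17 - -22\right)\right) = - 432 \left(-2 + \left(17 - -22\right)\right) = - 432 \left(-2 + \left(17 + 22\right)\right) = - 432 \left(-2 + 39\right) = \left(-432\right) 37 = -15984$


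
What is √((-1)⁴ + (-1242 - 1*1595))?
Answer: 2*I*√709 ≈ 53.254*I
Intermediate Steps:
√((-1)⁴ + (-1242 - 1*1595)) = √(1 + (-1242 - 1595)) = √(1 - 2837) = √(-2836) = 2*I*√709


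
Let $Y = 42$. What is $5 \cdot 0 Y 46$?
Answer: $0$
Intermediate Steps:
$5 \cdot 0 Y 46 = 5 \cdot 0 \cdot 42 \cdot 46 = 0 \cdot 42 \cdot 46 = 0 \cdot 46 = 0$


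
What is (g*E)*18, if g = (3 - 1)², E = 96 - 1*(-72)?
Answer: 12096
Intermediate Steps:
E = 168 (E = 96 + 72 = 168)
g = 4 (g = 2² = 4)
(g*E)*18 = (4*168)*18 = 672*18 = 12096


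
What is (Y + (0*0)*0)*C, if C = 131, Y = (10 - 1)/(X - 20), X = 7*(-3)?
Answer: -1179/41 ≈ -28.756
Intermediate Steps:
X = -21
Y = -9/41 (Y = (10 - 1)/(-21 - 20) = 9/(-41) = 9*(-1/41) = -9/41 ≈ -0.21951)
(Y + (0*0)*0)*C = (-9/41 + (0*0)*0)*131 = (-9/41 + 0*0)*131 = (-9/41 + 0)*131 = -9/41*131 = -1179/41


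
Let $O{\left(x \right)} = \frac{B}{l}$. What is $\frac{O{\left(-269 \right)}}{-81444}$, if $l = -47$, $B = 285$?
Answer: $\frac{95}{1275956} \approx 7.4454 \cdot 10^{-5}$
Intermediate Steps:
$O{\left(x \right)} = - \frac{285}{47}$ ($O{\left(x \right)} = \frac{285}{-47} = 285 \left(- \frac{1}{47}\right) = - \frac{285}{47}$)
$\frac{O{\left(-269 \right)}}{-81444} = - \frac{285}{47 \left(-81444\right)} = \left(- \frac{285}{47}\right) \left(- \frac{1}{81444}\right) = \frac{95}{1275956}$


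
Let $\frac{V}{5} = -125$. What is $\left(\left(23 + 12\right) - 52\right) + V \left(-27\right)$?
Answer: $16858$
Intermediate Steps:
$V = -625$ ($V = 5 \left(-125\right) = -625$)
$\left(\left(23 + 12\right) - 52\right) + V \left(-27\right) = \left(\left(23 + 12\right) - 52\right) - -16875 = \left(35 - 52\right) + 16875 = -17 + 16875 = 16858$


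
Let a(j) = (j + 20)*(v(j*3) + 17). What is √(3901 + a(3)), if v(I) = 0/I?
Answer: 2*√1073 ≈ 65.513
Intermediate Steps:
v(I) = 0
a(j) = 340 + 17*j (a(j) = (j + 20)*(0 + 17) = (20 + j)*17 = 340 + 17*j)
√(3901 + a(3)) = √(3901 + (340 + 17*3)) = √(3901 + (340 + 51)) = √(3901 + 391) = √4292 = 2*√1073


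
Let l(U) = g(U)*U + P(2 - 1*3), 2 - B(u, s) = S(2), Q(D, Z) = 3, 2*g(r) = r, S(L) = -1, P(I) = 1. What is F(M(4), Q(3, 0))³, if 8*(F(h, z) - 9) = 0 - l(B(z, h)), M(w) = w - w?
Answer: 2352637/4096 ≈ 574.37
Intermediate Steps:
g(r) = r/2
B(u, s) = 3 (B(u, s) = 2 - 1*(-1) = 2 + 1 = 3)
l(U) = 1 + U²/2 (l(U) = (U/2)*U + 1 = U²/2 + 1 = 1 + U²/2)
M(w) = 0
F(h, z) = 133/16 (F(h, z) = 9 + (0 - (1 + (½)*3²))/8 = 9 + (0 - (1 + (½)*9))/8 = 9 + (0 - (1 + 9/2))/8 = 9 + (0 - 1*11/2)/8 = 9 + (0 - 11/2)/8 = 9 + (⅛)*(-11/2) = 9 - 11/16 = 133/16)
F(M(4), Q(3, 0))³ = (133/16)³ = 2352637/4096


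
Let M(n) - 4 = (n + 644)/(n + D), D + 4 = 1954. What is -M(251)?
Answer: -9699/2201 ≈ -4.4066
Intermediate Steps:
D = 1950 (D = -4 + 1954 = 1950)
M(n) = 4 + (644 + n)/(1950 + n) (M(n) = 4 + (n + 644)/(n + 1950) = 4 + (644 + n)/(1950 + n))
-M(251) = -(8444 + 5*251)/(1950 + 251) = -(8444 + 1255)/2201 = -9699/2201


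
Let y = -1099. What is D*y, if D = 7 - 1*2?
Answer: -5495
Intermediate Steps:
D = 5 (D = 7 - 2 = 5)
D*y = 5*(-1099) = -5495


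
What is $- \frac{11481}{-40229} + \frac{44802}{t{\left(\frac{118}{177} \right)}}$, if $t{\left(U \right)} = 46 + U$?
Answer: $\frac{386330451}{402290} \approx 960.33$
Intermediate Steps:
$- \frac{11481}{-40229} + \frac{44802}{t{\left(\frac{118}{177} \right)}} = - \frac{11481}{-40229} + \frac{44802}{46 + \frac{118}{177}} = \left(-11481\right) \left(- \frac{1}{40229}\right) + \frac{44802}{46 + 118 \cdot \frac{1}{177}} = \frac{11481}{40229} + \frac{44802}{46 + \frac{2}{3}} = \frac{11481}{40229} + \frac{44802}{\frac{140}{3}} = \frac{11481}{40229} + 44802 \cdot \frac{3}{140} = \frac{11481}{40229} + \frac{67203}{70} = \frac{386330451}{402290}$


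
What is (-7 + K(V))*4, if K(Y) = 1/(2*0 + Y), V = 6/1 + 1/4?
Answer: -684/25 ≈ -27.360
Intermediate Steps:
V = 25/4 (V = 6*1 + 1*(¼) = 6 + ¼ = 25/4 ≈ 6.2500)
K(Y) = 1/Y (K(Y) = 1/(0 + Y) = 1/Y)
(-7 + K(V))*4 = (-7 + 1/(25/4))*4 = (-7 + 4/25)*4 = -171/25*4 = -684/25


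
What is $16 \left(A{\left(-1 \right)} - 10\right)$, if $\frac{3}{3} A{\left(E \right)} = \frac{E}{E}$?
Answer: $-144$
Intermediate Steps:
$A{\left(E \right)} = 1$ ($A{\left(E \right)} = \frac{E}{E} = 1$)
$16 \left(A{\left(-1 \right)} - 10\right) = 16 \left(1 - 10\right) = 16 \left(-9\right) = -144$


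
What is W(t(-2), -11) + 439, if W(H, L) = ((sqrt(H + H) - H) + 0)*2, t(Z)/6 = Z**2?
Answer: 391 + 8*sqrt(3) ≈ 404.86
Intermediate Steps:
t(Z) = 6*Z**2
W(H, L) = -2*H + 2*sqrt(2)*sqrt(H) (W(H, L) = ((sqrt(2*H) - H) + 0)*2 = ((sqrt(2)*sqrt(H) - H) + 0)*2 = ((-H + sqrt(2)*sqrt(H)) + 0)*2 = (-H + sqrt(2)*sqrt(H))*2 = -2*H + 2*sqrt(2)*sqrt(H))
W(t(-2), -11) + 439 = (-12*(-2)**2 + 2*sqrt(2)*sqrt(6*(-2)**2)) + 439 = (-12*4 + 2*sqrt(2)*sqrt(6*4)) + 439 = (-2*24 + 2*sqrt(2)*sqrt(24)) + 439 = (-48 + 2*sqrt(2)*(2*sqrt(6))) + 439 = (-48 + 8*sqrt(3)) + 439 = 391 + 8*sqrt(3)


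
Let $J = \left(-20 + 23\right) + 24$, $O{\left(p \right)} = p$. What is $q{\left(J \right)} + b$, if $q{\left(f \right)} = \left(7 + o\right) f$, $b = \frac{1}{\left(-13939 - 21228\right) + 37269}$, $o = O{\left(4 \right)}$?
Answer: $\frac{624295}{2102} \approx 297.0$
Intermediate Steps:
$o = 4$
$b = \frac{1}{2102}$ ($b = \frac{1}{-35167 + 37269} = \frac{1}{2102} \approx 0.00047574$)
$J = 27$ ($J = 3 + 24 = 27$)
$q{\left(f \right)} = 11 f$ ($q{\left(f \right)} = \left(7 + 4\right) f = 11 f$)
$q{\left(J \right)} + b = 11 \cdot 27 + \frac{1}{2102} = 297 + \frac{1}{2102} = \frac{624295}{2102}$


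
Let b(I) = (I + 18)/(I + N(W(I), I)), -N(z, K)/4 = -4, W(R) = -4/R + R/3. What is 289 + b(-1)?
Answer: 4352/15 ≈ 290.13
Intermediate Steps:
W(R) = -4/R + R/3 (W(R) = -4/R + R*(1/3) = -4/R + R/3)
N(z, K) = 16 (N(z, K) = -4*(-4) = 16)
b(I) = (18 + I)/(16 + I) (b(I) = (I + 18)/(I + 16) = (18 + I)/(16 + I))
289 + b(-1) = 289 + (18 - 1)/(16 - 1) = 289 + 17/15 = 4352/15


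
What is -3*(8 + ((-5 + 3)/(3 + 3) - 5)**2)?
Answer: -328/3 ≈ -109.33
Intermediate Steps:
-3*(8 + ((-5 + 3)/(3 + 3) - 5)**2) = -3*(8 + (-2/6 - 5)**2) = -3*(8 + (-2*1/6 - 5)**2) = -3*(8 + (-1/3 - 5)**2) = -3*(8 + (-16/3)**2) = -3*(8 + 256/9) = -3*328/9 = -328/3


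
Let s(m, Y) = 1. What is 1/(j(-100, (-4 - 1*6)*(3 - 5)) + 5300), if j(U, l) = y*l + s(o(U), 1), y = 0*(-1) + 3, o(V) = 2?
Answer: 1/5361 ≈ 0.00018653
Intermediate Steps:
y = 3 (y = 0 + 3 = 3)
j(U, l) = 1 + 3*l (j(U, l) = 3*l + 1 = 1 + 3*l)
1/(j(-100, (-4 - 1*6)*(3 - 5)) + 5300) = 1/((1 + 3*((-4 - 1*6)*(3 - 5))) + 5300) = 1/((1 + 3*((-4 - 6)*(-2))) + 5300) = 1/((1 + 3*(-10*(-2))) + 5300) = 1/((1 + 3*20) + 5300) = 1/((1 + 60) + 5300) = 1/(61 + 5300) = 1/5361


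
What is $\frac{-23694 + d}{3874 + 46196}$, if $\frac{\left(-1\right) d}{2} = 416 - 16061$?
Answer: $\frac{1266}{8345} \approx 0.15171$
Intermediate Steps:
$d = 31290$ ($d = - 2 \left(416 - 16061\right) = \left(-2\right) \left(-15645\right) = 31290$)
$\frac{-23694 + d}{3874 + 46196} = \frac{-23694 + 31290}{3874 + 46196} = \frac{7596}{50070} = 7596 \cdot \frac{1}{50070} = \frac{1266}{8345}$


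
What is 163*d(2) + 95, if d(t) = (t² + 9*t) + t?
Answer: 4007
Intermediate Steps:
d(t) = t² + 10*t
163*d(2) + 95 = 163*(2*(10 + 2)) + 95 = 163*(2*12) + 95 = 163*24 + 95 = 3912 + 95 = 4007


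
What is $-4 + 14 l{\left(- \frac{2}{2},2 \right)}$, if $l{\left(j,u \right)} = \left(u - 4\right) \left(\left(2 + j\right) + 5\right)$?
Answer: $-172$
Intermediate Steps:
$l{\left(j,u \right)} = \left(-4 + u\right) \left(7 + j\right)$
$-4 + 14 l{\left(- \frac{2}{2},2 \right)} = -4 + 14 \left(-28 - 4 \left(- \frac{2}{2}\right) + 7 \cdot 2 + - \frac{2}{2} \cdot 2\right) = -4 + 14 \left(-28 - 4 \left(\left(-2\right) \frac{1}{2}\right) + 14 + \left(-2\right) \frac{1}{2} \cdot 2\right) = -4 + 14 \left(-28 - -4 + 14 - 2\right) = -4 + 14 \left(-28 + 4 + 14 - 2\right) = -4 + 14 \left(-12\right) = -4 - 168 = -172$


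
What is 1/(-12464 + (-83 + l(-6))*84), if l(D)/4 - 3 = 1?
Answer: -1/18092 ≈ -5.5273e-5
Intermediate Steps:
l(D) = 16 (l(D) = 12 + 4*1 = 12 + 4 = 16)
1/(-12464 + (-83 + l(-6))*84) = 1/(-12464 + (-83 + 16)*84) = 1/(-12464 - 67*84) = 1/(-12464 - 5628) = 1/(-18092) = -1/18092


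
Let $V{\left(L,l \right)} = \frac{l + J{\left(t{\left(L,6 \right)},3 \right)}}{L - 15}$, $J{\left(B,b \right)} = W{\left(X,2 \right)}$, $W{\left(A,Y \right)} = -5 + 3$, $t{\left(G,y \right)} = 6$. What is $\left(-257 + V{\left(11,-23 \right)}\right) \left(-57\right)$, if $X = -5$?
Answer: $\frac{57171}{4} \approx 14293.0$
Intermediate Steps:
$W{\left(A,Y \right)} = -2$
$J{\left(B,b \right)} = -2$
$V{\left(L,l \right)} = \frac{-2 + l}{-15 + L}$ ($V{\left(L,l \right)} = \frac{l - 2}{L - 15} = \frac{-2 + l}{-15 + L}$)
$\left(-257 + V{\left(11,-23 \right)}\right) \left(-57\right) = \left(-257 + \frac{-2 - 23}{-15 + 11}\right) \left(-57\right) = \left(-257 + \frac{1}{-4} \left(-25\right)\right) \left(-57\right) = \left(-257 - - \frac{25}{4}\right) \left(-57\right) = \left(-257 + \frac{25}{4}\right) \left(-57\right) = \left(- \frac{1003}{4}\right) \left(-57\right) = \frac{57171}{4}$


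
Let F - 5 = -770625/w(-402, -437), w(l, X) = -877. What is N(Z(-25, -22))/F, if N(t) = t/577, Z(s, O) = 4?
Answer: 1754/223590385 ≈ 7.8447e-6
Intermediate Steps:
N(t) = t/577 (N(t) = t*(1/577) = t/577)
F = 775010/877 (F = 5 - 770625/(-877) = 5 - 770625*(-1/877) = 5 + 770625/877 = 775010/877 ≈ 883.71)
N(Z(-25, -22))/F = ((1/577)*4)/(775010/877) = (4/577)*(877/775010) = 1754/223590385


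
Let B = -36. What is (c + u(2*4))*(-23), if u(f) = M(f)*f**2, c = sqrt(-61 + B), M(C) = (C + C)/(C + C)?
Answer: -1472 - 23*I*sqrt(97) ≈ -1472.0 - 226.52*I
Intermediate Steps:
M(C) = 1 (M(C) = (2*C)/((2*C)) = (2*C)*(1/(2*C)) = 1)
c = I*sqrt(97) (c = sqrt(-61 - 36) = sqrt(-97) = I*sqrt(97) ≈ 9.8489*I)
u(f) = f**2 (u(f) = 1*f**2 = f**2)
(c + u(2*4))*(-23) = (I*sqrt(97) + (2*4)**2)*(-23) = (I*sqrt(97) + 8**2)*(-23) = (I*sqrt(97) + 64)*(-23) = (64 + I*sqrt(97))*(-23) = -1472 - 23*I*sqrt(97)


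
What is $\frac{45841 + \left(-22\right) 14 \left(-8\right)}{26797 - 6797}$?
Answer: $\frac{9661}{4000} \approx 2.4152$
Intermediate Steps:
$\frac{45841 + \left(-22\right) 14 \left(-8\right)}{26797 - 6797} = \frac{45841 - -2464}{20000} = \left(45841 + 2464\right) \frac{1}{20000} = 48305 \cdot \frac{1}{20000} = \frac{9661}{4000}$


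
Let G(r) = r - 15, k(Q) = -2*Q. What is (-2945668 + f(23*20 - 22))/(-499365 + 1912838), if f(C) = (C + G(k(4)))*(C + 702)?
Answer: -2472568/1413473 ≈ -1.7493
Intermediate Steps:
G(r) = -15 + r
f(C) = (-23 + C)*(702 + C) (f(C) = (C + (-15 - 2*4))*(C + 702) = (C + (-15 - 8))*(702 + C) = (C - 23)*(702 + C) = (-23 + C)*(702 + C))
(-2945668 + f(23*20 - 22))/(-499365 + 1912838) = (-2945668 + (-16146 + (23*20 - 22)² + 679*(23*20 - 22)))/(-499365 + 1912838) = (-2945668 + (-16146 + (460 - 22)² + 679*(460 - 22)))/1413473 = (-2945668 + (-16146 + 438² + 679*438))*(1/1413473) = (-2945668 + (-16146 + 191844 + 297402))*(1/1413473) = (-2945668 + 473100)*(1/1413473) = -2472568*1/1413473 = -2472568/1413473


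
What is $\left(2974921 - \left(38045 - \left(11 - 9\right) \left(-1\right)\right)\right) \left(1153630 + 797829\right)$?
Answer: $5731189199166$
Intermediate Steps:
$\left(2974921 - \left(38045 - \left(11 - 9\right) \left(-1\right)\right)\right) \left(1153630 + 797829\right) = \left(2974921 + \left(\left(-462 + 2 \left(-1\right)\right) - 37583\right)\right) 1951459 = \left(2974921 - 38047\right) 1951459 = 2936874 \cdot 1951459 = 5731189199166$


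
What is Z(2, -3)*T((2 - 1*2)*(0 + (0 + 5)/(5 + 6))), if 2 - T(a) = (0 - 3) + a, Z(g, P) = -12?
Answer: -60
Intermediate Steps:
T(a) = 5 - a (T(a) = 2 - ((0 - 3) + a) = 2 - (-3 + a) = 2 + (3 - a) = 5 - a)
Z(2, -3)*T((2 - 1*2)*(0 + (0 + 5)/(5 + 6))) = -12*(5 - (2 - 1*2)*(0 + (0 + 5)/(5 + 6))) = -12*(5 - (2 - 2)*(0 + 5/11)) = -12*(5 - 0*(0 + 5*(1/11))) = -12*(5 - 0*(0 + 5/11)) = -12*(5 - 0*5/11) = -12*(5 - 1*0) = -12*(5 + 0) = -12*5 = -60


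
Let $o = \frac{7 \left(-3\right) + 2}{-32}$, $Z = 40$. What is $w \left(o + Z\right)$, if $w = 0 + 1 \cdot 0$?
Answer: $0$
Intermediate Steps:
$w = 0$ ($w = 0 + 0 = 0$)
$o = \frac{19}{32}$ ($o = \left(-21 + 2\right) \left(- \frac{1}{32}\right) = \left(-19\right) \left(- \frac{1}{32}\right) = \frac{19}{32} \approx 0.59375$)
$w \left(o + Z\right) = 0 \left(\frac{19}{32} + 40\right) = 0 \cdot \frac{1299}{32} = 0$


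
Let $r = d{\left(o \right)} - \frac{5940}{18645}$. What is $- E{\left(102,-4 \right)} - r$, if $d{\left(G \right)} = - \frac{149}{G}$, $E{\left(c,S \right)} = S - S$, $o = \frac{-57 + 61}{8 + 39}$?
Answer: $\frac{791483}{452} \approx 1751.1$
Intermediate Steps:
$o = \frac{4}{47} \approx 0.085106$
$E{\left(c,S \right)} = 0$
$r = - \frac{791483}{452}$ ($r = - \frac{149}{\frac{4}{47}} - \frac{5940}{18645} = \left(-149\right) \frac{47}{4} - \frac{36}{113} = - \frac{7003}{4} - \frac{36}{113} = - \frac{791483}{452} \approx -1751.1$)
$- E{\left(102,-4 \right)} - r = \left(-1\right) 0 - - \frac{791483}{452} = 0 + \frac{791483}{452} = \frac{791483}{452}$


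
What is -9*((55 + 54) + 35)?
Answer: -1296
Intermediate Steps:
-9*((55 + 54) + 35) = -9*(109 + 35) = -9*144 = -1296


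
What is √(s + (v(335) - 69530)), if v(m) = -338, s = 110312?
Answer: 2*√10111 ≈ 201.11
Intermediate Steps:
√(s + (v(335) - 69530)) = √(110312 + (-338 - 69530)) = √(110312 - 69868) = √40444 = 2*√10111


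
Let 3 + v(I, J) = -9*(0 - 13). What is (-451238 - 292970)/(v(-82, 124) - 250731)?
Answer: 744208/250617 ≈ 2.9695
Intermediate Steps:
v(I, J) = 114 (v(I, J) = -3 - 9*(0 - 13) = -3 - 9*(-13) = -3 + 117 = 114)
(-451238 - 292970)/(v(-82, 124) - 250731) = (-451238 - 292970)/(114 - 250731) = -744208/(-250617) = -744208*(-1/250617) = 744208/250617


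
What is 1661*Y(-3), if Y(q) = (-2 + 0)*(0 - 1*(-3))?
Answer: -9966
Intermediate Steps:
Y(q) = -6 (Y(q) = -2*(0 + 3) = -2*3 = -6)
1661*Y(-3) = 1661*(-6) = -9966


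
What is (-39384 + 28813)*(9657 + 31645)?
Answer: -436603442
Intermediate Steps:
(-39384 + 28813)*(9657 + 31645) = -10571*41302 = -436603442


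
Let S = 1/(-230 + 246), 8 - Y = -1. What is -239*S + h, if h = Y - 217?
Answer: -3567/16 ≈ -222.94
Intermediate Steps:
Y = 9 (Y = 8 - 1*(-1) = 8 + 1 = 9)
S = 1/16 ≈ 0.062500
h = -208 (h = 9 - 217 = -208)
-239*S + h = -239*1/16 - 208 = -239/16 - 208 = -3567/16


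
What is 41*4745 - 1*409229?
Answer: -214684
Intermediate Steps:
41*4745 - 1*409229 = 194545 - 409229 = -214684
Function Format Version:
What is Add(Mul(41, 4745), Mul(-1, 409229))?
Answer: -214684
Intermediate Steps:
Add(Mul(41, 4745), Mul(-1, 409229)) = Add(194545, -409229) = -214684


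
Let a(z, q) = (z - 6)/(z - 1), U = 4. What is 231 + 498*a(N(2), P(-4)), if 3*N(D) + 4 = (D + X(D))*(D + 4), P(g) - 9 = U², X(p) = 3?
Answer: 9297/23 ≈ 404.22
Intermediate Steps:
P(g) = 25 (P(g) = 9 + 4² = 9 + 16 = 25)
N(D) = -4/3 + (3 + D)*(4 + D)/3 (N(D) = -4/3 + ((D + 3)*(D + 4))/3 = -4/3 + ((3 + D)*(4 + D))/3 = -4/3 + (3 + D)*(4 + D)/3)
a(z, q) = (-6 + z)/(-1 + z)
231 + 498*a(N(2), P(-4)) = 231 + 498*((-6 + (8/3 + (⅓)*2² + (7/3)*2))/(-1 + (8/3 + (⅓)*2² + (7/3)*2))) = 231 + 498*((-6 + (8/3 + (⅓)*4 + 14/3))/(-1 + (8/3 + (⅓)*4 + 14/3))) = 231 + 498*((-6 + (8/3 + 4/3 + 14/3))/(-1 + (8/3 + 4/3 + 14/3))) = 231 + 498*((-6 + 26/3)/(-1 + 26/3)) = 231 + 498*((8/3)/(23/3)) = 231 + 498*((3/23)*(8/3)) = 231 + 498*(8/23) = 231 + 3984/23 = 9297/23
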